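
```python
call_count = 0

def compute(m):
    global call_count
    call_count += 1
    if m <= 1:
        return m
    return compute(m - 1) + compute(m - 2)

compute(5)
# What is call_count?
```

Calls(m) = 1 + Calls(m-1) + Calls(m-2); Calls(0)=Calls(1)=1. For m=5 this gives 15.

Answer: 15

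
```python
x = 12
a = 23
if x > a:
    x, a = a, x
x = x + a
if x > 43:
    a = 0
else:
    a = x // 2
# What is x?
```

Trace:
`x = 12` → x = 12
`a = 23` → a = 23
`if x > a: ...` → x > a is False → no variable changes
`x = x + a` → x = 35
`if x > 43: ...` → x > 43 is False, take else branch → a = 17
So x = 35

Answer: 35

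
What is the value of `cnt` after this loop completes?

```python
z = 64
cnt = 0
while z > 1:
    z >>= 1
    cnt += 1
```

Count right shifts until 1
`cnt` takes the values: 0 → 1 → 2 → 3 → 4 → 5 → 6

Answer: 6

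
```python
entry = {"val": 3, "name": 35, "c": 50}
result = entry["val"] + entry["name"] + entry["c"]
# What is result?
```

Trace:
`entry = {"val": 3, "name": 35, "c": 50}` → entry = {'val': 3, 'name': 35, 'c': 50}
`result = entry["val"] + entry["name"] + entry["c"]` → result = 88
So result = 88

Answer: 88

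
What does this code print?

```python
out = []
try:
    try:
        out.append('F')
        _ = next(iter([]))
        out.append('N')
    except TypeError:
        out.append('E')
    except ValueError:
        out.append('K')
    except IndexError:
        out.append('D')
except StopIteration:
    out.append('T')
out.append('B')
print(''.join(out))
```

Execution trace: 'F' (try body) → 'T' (outer except StopIteration) → 'B' (after the try/except). Output: FTB

Answer: FTB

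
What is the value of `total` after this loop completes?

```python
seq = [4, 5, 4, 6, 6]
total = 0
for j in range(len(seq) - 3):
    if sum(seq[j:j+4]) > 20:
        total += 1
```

Count windows with sum > 20
`total` takes the values: 0 → 1

Answer: 1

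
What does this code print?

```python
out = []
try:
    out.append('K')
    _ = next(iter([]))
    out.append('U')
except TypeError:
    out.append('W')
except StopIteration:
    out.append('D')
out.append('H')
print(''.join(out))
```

Execution trace: 'K' (try body) → 'D' (except StopIteration) → 'H' (after the try/except). Output: KDH

Answer: KDH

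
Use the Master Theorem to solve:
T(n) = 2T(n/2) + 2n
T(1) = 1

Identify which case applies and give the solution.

a=2, b=2, f(n)=2n. log_2(2) = 1. Since c=1 = 1, Case 2 applies: T(n) = Θ(n^log_b(a) · log n) = O(n log n).

Answer: O(n log n) - Case 2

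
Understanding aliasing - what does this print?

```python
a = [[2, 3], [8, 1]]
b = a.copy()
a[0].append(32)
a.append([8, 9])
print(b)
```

Key concept: shallow copy with nested lists.
Step by step:
`a = [[2, 3], [8, 1]]` → a = [[2, 3], [8, 1]]
`b = a.copy()` → b = [[2, 3], [8, 1]]
`a[0].append(32)` → a = [[2, 3, 32], [8, 1]]; b = [[2, 3, 32], [8, 1]]
`a.append([8, 9])` → a = [[2, 3, 32], [8, 1], [8, 9]]
`print(b)` → prints [[2, 3, 32], [8, 1]]

Answer: [[2, 3, 32], [8, 1]]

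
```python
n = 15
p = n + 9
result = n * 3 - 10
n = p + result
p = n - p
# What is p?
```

Trace:
`n = 15` → n = 15
`p = n + 9` → p = 24
`result = n * 3 - 10` → result = 35
`n = p + result` → n = 59
`p = n - p` → p = 35
So p = 35

Answer: 35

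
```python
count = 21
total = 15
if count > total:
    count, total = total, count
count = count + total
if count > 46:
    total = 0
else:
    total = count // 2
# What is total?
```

Trace:
`count = 21` → count = 21
`total = 15` → total = 15
`if count > total: ...` → count > total is True → count = 15; total = 21
`count = count + total` → count = 36
`if count > 46: ...` → count > 46 is False, take else branch → total = 18
So total = 18

Answer: 18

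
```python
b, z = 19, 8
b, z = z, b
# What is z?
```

Trace:
`b, z = 19, 8` → b = 19; z = 8
`b, z = z, b` → b = 8; z = 19
So z = 19

Answer: 19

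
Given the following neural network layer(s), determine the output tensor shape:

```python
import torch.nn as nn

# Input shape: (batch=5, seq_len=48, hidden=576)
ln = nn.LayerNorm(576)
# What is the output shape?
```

Input: (5, 48, 576) -> Output: (5, 48, 576)

Answer: (5, 48, 576)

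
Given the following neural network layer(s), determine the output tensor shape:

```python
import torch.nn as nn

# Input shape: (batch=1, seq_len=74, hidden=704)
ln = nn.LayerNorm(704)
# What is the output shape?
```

Input: (1, 74, 704) -> Output: (1, 74, 704)

Answer: (1, 74, 704)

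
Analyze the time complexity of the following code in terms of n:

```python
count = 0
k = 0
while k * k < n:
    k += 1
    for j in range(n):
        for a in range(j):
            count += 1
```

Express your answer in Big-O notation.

Each loop level contributes: √n × n × n. Multiplying the contributions gives O(n^2√n).

Answer: O(n^2√n)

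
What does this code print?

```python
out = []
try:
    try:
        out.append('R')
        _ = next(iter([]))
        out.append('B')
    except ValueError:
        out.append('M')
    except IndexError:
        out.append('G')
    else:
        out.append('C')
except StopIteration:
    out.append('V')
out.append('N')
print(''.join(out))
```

Execution trace: 'R' (inner try body) → 'V' (outer except StopIteration) → 'N' (after the try/except). Output: RVN

Answer: RVN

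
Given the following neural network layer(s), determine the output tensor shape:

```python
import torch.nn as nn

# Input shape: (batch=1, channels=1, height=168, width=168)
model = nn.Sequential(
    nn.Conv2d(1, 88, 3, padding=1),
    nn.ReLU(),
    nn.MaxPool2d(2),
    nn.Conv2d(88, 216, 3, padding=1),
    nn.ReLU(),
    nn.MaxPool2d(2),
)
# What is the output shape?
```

Input: (1, 1, 168, 168) -> after first Conv2d: (1, 88, 168, 168) -> after first MaxPool2d: (1, 88, 84, 84) -> after second Conv2d: (1, 216, 84, 84) -> Output: (1, 216, 42, 42)

Answer: (1, 216, 42, 42)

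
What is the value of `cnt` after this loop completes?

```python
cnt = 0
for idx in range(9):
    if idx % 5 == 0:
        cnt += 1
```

Count numbers divisible by 5 in range(9)
`cnt` takes the values: 0 → 1 → 2

Answer: 2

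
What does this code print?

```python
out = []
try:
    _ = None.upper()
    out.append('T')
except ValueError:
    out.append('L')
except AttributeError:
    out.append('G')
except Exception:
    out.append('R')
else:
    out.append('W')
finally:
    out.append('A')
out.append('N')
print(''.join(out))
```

Execution trace: 'G' (except AttributeError) → 'A' (finally) → 'N' (after the try/except). Output: GAN

Answer: GAN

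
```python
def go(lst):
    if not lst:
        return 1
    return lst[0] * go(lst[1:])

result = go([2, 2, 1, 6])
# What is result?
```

Product over [2, 2, 1, 6] = 2 * 2 * 1 * 6 = 24

Answer: 24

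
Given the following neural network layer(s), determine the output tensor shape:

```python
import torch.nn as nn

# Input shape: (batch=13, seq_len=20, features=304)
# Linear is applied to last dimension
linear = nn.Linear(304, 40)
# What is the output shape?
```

Input: (13, 20, 304) -> Output: (13, 20, 40)

Answer: (13, 20, 40)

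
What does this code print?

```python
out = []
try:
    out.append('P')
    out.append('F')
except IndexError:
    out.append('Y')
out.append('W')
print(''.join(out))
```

Execution trace: 'P' (try body) → 'F' (try body, no exception) → 'W' (after the try/except). Output: PFW

Answer: PFW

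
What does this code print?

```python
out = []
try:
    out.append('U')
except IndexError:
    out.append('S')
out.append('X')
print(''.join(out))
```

Execution trace: 'U' (try body, no exception) → 'X' (after the try/except). Output: UX

Answer: UX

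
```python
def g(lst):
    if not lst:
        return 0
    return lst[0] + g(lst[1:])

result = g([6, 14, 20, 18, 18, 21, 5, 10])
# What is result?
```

6 + 14 + 20 + 18 + 18 + 21 + 5 + 10 + 0 = 112

Answer: 112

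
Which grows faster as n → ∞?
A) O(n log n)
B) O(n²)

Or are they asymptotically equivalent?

O(n log n) vs O(n²): Higher order terms dominate.

Answer: B) O(n²) grows faster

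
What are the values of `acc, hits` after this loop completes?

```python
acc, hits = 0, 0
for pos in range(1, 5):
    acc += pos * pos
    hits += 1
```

Sum of squares and count
`acc, hits` takes the values: (0, 0) → (1, 0) → (1, 1) → (5, 1) → (5, 2) → (14, 2) → (14, 3) → (30, 3) → (30, 4)

Answer: 30, 4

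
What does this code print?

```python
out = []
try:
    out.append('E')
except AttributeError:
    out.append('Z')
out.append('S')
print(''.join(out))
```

Execution trace: 'E' (try body, no exception) → 'S' (after the try/except). Output: ES

Answer: ES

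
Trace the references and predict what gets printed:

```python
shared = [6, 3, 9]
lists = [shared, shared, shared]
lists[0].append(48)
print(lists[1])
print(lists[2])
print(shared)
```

Key concept: list of same reference.
Step by step:
`shared = [6, 3, 9]` → shared = [6, 3, 9]
`lists = [shared, shared, shared]` → lists = [[6, 3, 9], [6, 3, 9], [6, 3, 9]]
`lists[0].append(48)` → shared = [6, 3, 9, 48]; lists = [[6, 3, 9, 48], [6, 3, 9, 48], [6, 3, 9, 48]]
`print(lists[1])` → prints [6, 3, 9, 48]
`print(lists[2])` → prints [6, 3, 9, 48]
`print(shared)` → prints [6, 3, 9, 48]

Answer:
[6, 3, 9, 48]
[6, 3, 9, 48]
[6, 3, 9, 48]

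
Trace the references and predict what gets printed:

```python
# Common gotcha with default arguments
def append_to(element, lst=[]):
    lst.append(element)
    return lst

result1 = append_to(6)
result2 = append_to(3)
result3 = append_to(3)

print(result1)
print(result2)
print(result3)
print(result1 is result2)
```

Key concept: mutable default argument gotcha.
Step by step:
`result1 = append_to(6)` → result1 = [6]
`result2 = append_to(3)` → result1 = [6, 3] (same object as result2); result2 = [6, 3] (same object as result1)
`result3 = append_to(3)` → result1 = [6, 3, 3] (same object as result2, result3); result2 = [6, 3, 3] (same object as result1, result3); result3 = [6, 3, 3] (same object as result1, result2)
`print(result1)` → prints [6, 3, 3]
`print(result2)` → prints [6, 3, 3]
`print(result3)` → prints [6, 3, 3]
`print(result1 is result2)` → prints True

Answer:
[6, 3, 3]
[6, 3, 3]
[6, 3, 3]
True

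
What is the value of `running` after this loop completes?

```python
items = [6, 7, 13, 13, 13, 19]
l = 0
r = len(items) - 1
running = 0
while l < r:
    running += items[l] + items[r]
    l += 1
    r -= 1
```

Sum of pairs from ends
`running` takes the values: 0 → 25 → 45 → 71

Answer: 71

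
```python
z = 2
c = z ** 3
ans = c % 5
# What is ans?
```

Trace:
`z = 2` → z = 2
`c = z ** 3` → c = 8
`ans = c % 5` → ans = 3
So ans = 3

Answer: 3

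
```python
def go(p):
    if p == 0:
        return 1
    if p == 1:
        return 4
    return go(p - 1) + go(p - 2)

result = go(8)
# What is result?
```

Build up from base cases: go(0)=1, go(1)=4, go(2)=5, go(3)=9, go(4)=14, go(5)=23, go(6)=37, ..., go(8)=97

Answer: 97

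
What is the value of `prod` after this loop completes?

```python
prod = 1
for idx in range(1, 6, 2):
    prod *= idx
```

Product of 1, 3, 5, ... up to 5
`prod` takes the values: 1 → 3 → 15

Answer: 15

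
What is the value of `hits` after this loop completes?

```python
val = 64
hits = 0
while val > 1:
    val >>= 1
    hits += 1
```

Count right shifts until 1
`hits` takes the values: 0 → 1 → 2 → 3 → 4 → 5 → 6

Answer: 6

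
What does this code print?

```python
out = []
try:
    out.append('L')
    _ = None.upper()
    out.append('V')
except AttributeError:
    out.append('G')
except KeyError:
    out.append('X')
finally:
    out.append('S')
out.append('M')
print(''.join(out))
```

Execution trace: 'L' (try body) → 'G' (except AttributeError) → 'S' (finally) → 'M' (after the try/except). Output: LGSM

Answer: LGSM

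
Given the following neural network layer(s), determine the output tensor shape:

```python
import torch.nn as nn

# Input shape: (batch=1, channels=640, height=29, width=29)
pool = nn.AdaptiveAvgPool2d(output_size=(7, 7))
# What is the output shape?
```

Input: (1, 640, 29, 29) -> Output: (1, 640, 7, 7)

Answer: (1, 640, 7, 7)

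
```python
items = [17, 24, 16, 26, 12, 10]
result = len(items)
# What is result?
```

Trace:
`items = [17, 24, 16, 26, 12, 10]` → items = [17, 24, 16, 26, 12, 10]
`result = len(items)` → result = 6
So result = 6

Answer: 6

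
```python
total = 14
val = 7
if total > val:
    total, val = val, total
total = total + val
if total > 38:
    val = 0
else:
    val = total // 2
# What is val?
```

Trace:
`total = 14` → total = 14
`val = 7` → val = 7
`if total > val: ...` → total > val is True → total = 7; val = 14
`total = total + val` → total = 21
`if total > 38: ...` → total > 38 is False, take else branch → val = 10
So val = 10

Answer: 10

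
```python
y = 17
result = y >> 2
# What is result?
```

Trace:
`y = 17` → y = 17
`result = y >> 2` → result = 4
So result = 4

Answer: 4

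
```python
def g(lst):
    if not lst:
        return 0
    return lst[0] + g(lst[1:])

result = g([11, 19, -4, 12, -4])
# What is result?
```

11 + 19 + (-4) + 12 + (-4) + 0 = 34

Answer: 34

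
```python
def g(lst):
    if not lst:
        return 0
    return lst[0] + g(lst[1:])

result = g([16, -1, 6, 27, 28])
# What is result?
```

16 + (-1) + 6 + 27 + 28 + 0 = 76

Answer: 76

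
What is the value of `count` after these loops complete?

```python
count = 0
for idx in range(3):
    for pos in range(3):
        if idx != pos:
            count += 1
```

3² - 3 (exclude diagonal)
`count` takes the values: 0 → 1 → 2 → 3 → 4 → 5 → 6

Answer: 6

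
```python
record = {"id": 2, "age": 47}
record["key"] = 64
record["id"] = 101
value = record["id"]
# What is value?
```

Trace:
`record = {"id": 2, "age": 47}` → record = {'id': 2, 'age': 47}
`record["key"] = 64` → record = {'id': 2, 'age': 47, 'key': 64}
`record["id"] = 101` → record = {'id': 101, 'age': 47, 'key': 64}
`value = record["id"]` → value = 101
So value = 101

Answer: 101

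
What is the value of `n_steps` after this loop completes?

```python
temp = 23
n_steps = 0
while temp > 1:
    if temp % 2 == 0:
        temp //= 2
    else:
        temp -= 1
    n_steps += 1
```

Steps to reduce 23 to 1
`n_steps` takes the values: 0 → 1 → 2 → 3 → 4 → 5 → 6 → 7

Answer: 7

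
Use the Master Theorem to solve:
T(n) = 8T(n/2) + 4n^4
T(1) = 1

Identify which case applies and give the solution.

a=8, b=2, f(n)=4n^4. log_2(8) = 3. Since c=4 > 3 and the regularity condition holds (8(n/2)^4 = (8/2^4)n^4 with 8/2^4 < 1), Case 3 applies: T(n) = Θ(f(n)) = O(n^4).

Answer: O(n^4) - Case 3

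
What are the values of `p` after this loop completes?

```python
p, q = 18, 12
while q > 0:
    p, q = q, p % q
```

GCD of 18 and 12
`p` takes the values: 18 → 12 → 6

Answer: 6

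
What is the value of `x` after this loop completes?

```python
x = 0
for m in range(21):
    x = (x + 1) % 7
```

Increment mod 7, 21 times = 0
`x` takes the values: 0 → 1 → 2 → 3 → 4 → 5 → 6 → 0 → 1 → 2 → 3 → 4 → 5 → 6 → 0 → 1 → 2 → 3 → 4 → 5 → 6 → 0

Answer: 0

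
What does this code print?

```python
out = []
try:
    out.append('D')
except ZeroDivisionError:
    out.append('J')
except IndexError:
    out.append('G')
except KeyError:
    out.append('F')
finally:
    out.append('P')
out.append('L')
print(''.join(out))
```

Execution trace: 'D' (try body, no exception) → 'P' (finally) → 'L' (after the try/except). Output: DPL

Answer: DPL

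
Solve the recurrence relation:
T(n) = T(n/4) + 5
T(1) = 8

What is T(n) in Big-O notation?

Each step divides n by 4 and adds 5. After log_4(n) steps we reach T(1)=8. So T(n) = 5·log_4(n) + 8 = O(log n).

Answer: O(log n)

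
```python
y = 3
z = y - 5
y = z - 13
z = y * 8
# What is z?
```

Trace:
`y = 3` → y = 3
`z = y - 5` → z = -2
`y = z - 13` → y = -15
`z = y * 8` → z = -120
So z = -120

Answer: -120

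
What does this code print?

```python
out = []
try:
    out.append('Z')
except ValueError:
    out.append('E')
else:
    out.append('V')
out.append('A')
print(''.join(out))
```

Execution trace: 'Z' (try body, no exception) → 'V' (else) → 'A' (after the try/except). Output: ZVA

Answer: ZVA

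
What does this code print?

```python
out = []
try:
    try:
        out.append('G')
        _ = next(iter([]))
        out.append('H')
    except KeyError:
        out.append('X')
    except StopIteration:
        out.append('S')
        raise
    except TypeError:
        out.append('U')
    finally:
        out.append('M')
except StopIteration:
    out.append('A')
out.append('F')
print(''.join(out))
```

Execution trace: 'G' (inner try body) → 'S' (inner except StopIteration) → 'M' (inner finally) → 'A' (outer except StopIteration) → 'F' (after the try/except). Output: GSMAF

Answer: GSMAF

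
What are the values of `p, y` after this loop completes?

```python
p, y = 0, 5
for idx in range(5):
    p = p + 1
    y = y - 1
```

p goes 0→5, y goes 5→0
`p, y` takes the values: (0, 5) → (1, 5) → (1, 4) → (2, 4) → (2, 3) → (3, 3) → (3, 2) → (4, 2) → (4, 1) → (5, 1) → (5, 0)

Answer: 5, 0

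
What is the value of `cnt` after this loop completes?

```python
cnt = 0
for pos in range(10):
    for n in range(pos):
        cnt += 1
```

Triangle number: 0+1+2+...+9
`cnt` takes the values: 0 → 1 → 2 → 3 → 4 → 5 → 6 → 7 → 8 → 9 → 10 → 11 → 12 → 13 → 14 → 15 → 16 → 17 → 18 → 19 → 20 → 21 → 22 → 23 → 24 → 25 → 26 → 27 → 28 → 29 → … → 41 → 42 → 43 → 44 → 45

Answer: 45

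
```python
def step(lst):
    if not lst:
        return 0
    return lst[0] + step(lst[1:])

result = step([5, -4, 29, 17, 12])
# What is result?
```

5 + (-4) + 29 + 17 + 12 + 0 = 59

Answer: 59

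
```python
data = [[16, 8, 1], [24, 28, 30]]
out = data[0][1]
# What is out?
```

Trace:
`data = [[16, 8, 1], [24, 28, 30]]` → data = [[16, 8, 1], [24, 28, 30]]
`out = data[0][1]` → out = 8
So out = 8

Answer: 8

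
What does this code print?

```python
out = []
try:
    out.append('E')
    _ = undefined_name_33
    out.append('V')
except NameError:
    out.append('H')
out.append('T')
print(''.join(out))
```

Execution trace: 'E' (try body) → 'H' (except NameError) → 'T' (after the try/except). Output: EHT

Answer: EHT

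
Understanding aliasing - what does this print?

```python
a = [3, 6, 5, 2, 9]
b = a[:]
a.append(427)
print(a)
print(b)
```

Key concept: slice [:] creates copy.
Step by step:
`a = [3, 6, 5, 2, 9]` → a = [3, 6, 5, 2, 9]
`b = a[:]` → b = [3, 6, 5, 2, 9]
`a.append(427)` → a = [3, 6, 5, 2, 9, 427]
`print(a)` → prints [3, 6, 5, 2, 9, 427]
`print(b)` → prints [3, 6, 5, 2, 9]

Answer:
[3, 6, 5, 2, 9, 427]
[3, 6, 5, 2, 9]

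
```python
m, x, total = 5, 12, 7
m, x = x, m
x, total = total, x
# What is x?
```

Trace:
`m, x, total = 5, 12, 7` → m = 5; x = 12; total = 7
`m, x = x, m` → m = 12; x = 5
`x, total = total, x` → x = 7; total = 5
So x = 7

Answer: 7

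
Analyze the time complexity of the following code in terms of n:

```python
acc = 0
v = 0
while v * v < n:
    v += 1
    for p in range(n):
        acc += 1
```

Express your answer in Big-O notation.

Each loop level contributes: √n × n. Multiplying the contributions gives O(n√n).

Answer: O(n√n)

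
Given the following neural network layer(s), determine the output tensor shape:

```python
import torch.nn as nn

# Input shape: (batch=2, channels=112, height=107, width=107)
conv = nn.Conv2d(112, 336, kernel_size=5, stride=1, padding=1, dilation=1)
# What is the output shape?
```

Input: (2, 112, 107, 107) -> Output: (2, 336, 105, 105)

Answer: (2, 336, 105, 105)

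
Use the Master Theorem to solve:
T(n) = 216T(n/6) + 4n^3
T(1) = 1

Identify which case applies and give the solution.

a=216, b=6, f(n)=4n^3. log_6(216) = 3. Since c=3 = 3, Case 2 applies: T(n) = Θ(n^log_b(a) · log n) = O(n^3 log n).

Answer: O(n^3 log n) - Case 2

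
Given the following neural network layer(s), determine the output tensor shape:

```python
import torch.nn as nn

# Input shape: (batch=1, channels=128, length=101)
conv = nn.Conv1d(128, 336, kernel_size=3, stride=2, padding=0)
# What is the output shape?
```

Input: (1, 128, 101) -> Output: (1, 336, 50)

Answer: (1, 336, 50)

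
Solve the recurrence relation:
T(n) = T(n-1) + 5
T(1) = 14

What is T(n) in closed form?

Unrolling: T(n) = T(1) + 5·(n-1) = 14 + 5(n-1) = 5n + 9.

Answer: T(n) = 5n + 9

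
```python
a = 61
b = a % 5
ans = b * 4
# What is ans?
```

Trace:
`a = 61` → a = 61
`b = a % 5` → b = 1
`ans = b * 4` → ans = 4
So ans = 4

Answer: 4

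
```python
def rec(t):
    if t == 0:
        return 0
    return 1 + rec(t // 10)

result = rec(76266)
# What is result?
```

Count of digits of 76266: 5

Answer: 5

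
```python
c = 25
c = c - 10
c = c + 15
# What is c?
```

Trace:
`c = 25` → c = 25
`c = c - 10` → c = 15
`c = c + 15` → c = 30
So c = 30

Answer: 30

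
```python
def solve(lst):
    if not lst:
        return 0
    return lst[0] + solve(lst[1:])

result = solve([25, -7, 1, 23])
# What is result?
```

25 + (-7) + 1 + 23 + 0 = 42

Answer: 42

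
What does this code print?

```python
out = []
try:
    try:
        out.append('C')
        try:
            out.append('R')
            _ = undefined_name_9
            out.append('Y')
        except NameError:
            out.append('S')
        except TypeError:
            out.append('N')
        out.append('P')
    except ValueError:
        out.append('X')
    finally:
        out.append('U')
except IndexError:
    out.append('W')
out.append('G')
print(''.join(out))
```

Execution trace: 'C' (try body) → 'R' (inner try body) → 'S' (inner except NameError) → 'P' (try body, no exception) → 'U' (finally) → 'G' (after the try/except). Output: CRSPUG

Answer: CRSPUG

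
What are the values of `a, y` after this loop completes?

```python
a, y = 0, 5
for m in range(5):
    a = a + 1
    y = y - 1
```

a goes 0→5, y goes 5→0
`a, y` takes the values: (0, 5) → (1, 5) → (1, 4) → (2, 4) → (2, 3) → (3, 3) → (3, 2) → (4, 2) → (4, 1) → (5, 1) → (5, 0)

Answer: 5, 0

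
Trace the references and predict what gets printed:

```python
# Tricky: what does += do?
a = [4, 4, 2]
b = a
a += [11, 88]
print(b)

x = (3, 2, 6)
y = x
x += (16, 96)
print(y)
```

Key concept: += behavior differs for mutable vs immutable.
Step by step:
`a = [4, 4, 2]` → a = [4, 4, 2]
`b = a` → b = [4, 4, 2] (same object as a)
`a += [11, 88]` → a = [4, 4, 2, 11, 88] (same object as b); b = [4, 4, 2, 11, 88] (same object as a)
`print(b)` → prints [4, 4, 2, 11, 88]
`x = (3, 2, 6)` → x = (3, 2, 6)
`y = x` → y = (3, 2, 6)
`x += (16, 96)` → x = (3, 2, 6, 16, 96)
`print(y)` → prints (3, 2, 6)

Answer:
[4, 4, 2, 11, 88]
(3, 2, 6)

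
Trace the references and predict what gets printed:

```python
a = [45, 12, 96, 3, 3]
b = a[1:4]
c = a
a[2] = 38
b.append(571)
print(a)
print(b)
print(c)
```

Key concept: slice vs alias.
Step by step:
`a = [45, 12, 96, 3, 3]` → a = [45, 12, 96, 3, 3]
`b = a[1:4]` → b = [12, 96, 3]
`c = a` → c = [45, 12, 96, 3, 3] (same object as a)
`a[2] = 38` → a = [45, 12, 38, 3, 3] (same object as c); c = [45, 12, 38, 3, 3] (same object as a)
`b.append(571)` → b = [12, 96, 3, 571]
`print(a)` → prints [45, 12, 38, 3, 3]
`print(b)` → prints [12, 96, 3, 571]
`print(c)` → prints [45, 12, 38, 3, 3]

Answer:
[45, 12, 38, 3, 3]
[12, 96, 3, 571]
[45, 12, 38, 3, 3]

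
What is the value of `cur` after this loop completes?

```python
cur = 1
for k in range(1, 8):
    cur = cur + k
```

Start at 1, add 1 through 7
`cur` takes the values: 1 → 2 → 4 → 7 → 11 → 16 → 22 → 29

Answer: 29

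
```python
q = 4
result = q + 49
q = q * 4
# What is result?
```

Trace:
`q = 4` → q = 4
`result = q + 49` → result = 53
`q = q * 4` → q = 16
So result = 53

Answer: 53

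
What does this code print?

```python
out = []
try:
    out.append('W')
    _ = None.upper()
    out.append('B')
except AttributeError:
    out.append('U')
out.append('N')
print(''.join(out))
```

Execution trace: 'W' (try body) → 'U' (except AttributeError) → 'N' (after the try/except). Output: WUN

Answer: WUN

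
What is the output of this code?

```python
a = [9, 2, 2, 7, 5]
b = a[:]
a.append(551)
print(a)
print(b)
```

Key concept: slice [:] creates copy.
Step by step:
`a = [9, 2, 2, 7, 5]` → a = [9, 2, 2, 7, 5]
`b = a[:]` → b = [9, 2, 2, 7, 5]
`a.append(551)` → a = [9, 2, 2, 7, 5, 551]
`print(a)` → prints [9, 2, 2, 7, 5, 551]
`print(b)` → prints [9, 2, 2, 7, 5]

Answer:
[9, 2, 2, 7, 5, 551]
[9, 2, 2, 7, 5]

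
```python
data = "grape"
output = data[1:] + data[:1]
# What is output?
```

Trace:
`data = "grape"` → data = 'grape'
`output = data[1:] + data[:1]` → output = 'rapeg'
So output = 'rapeg'

Answer: 'rapeg'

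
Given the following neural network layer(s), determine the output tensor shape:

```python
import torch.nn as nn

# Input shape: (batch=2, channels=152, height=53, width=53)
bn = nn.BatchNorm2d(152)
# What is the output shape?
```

Input: (2, 152, 53, 53) -> Output: (2, 152, 53, 53)

Answer: (2, 152, 53, 53)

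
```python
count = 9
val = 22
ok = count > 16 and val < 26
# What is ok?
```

Trace:
`count = 9` → count = 9
`val = 22` → val = 22
`ok = count > 16 and val < 26` → ok = False
So ok = False

Answer: False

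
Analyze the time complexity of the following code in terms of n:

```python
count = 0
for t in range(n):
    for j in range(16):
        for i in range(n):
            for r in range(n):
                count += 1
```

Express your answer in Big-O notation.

Each loop level contributes: n × 1 × n × n. Multiplying the contributions gives O(n^3).

Answer: O(n^3)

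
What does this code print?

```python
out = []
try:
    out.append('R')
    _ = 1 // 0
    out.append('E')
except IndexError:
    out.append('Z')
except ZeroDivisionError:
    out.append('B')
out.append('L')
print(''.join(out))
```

Execution trace: 'R' (try body) → 'B' (except ZeroDivisionError) → 'L' (after the try/except). Output: RBL

Answer: RBL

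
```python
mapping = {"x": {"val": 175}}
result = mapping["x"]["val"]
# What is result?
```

Trace:
`mapping = {"x": {"val": 175}}` → mapping = {'x': {'val': 175}}
`result = mapping["x"]["val"]` → result = 175
So result = 175

Answer: 175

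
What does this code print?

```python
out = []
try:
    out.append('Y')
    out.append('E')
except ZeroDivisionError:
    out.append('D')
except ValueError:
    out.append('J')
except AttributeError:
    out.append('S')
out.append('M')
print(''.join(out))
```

Execution trace: 'Y' (try body) → 'E' (try body, no exception) → 'M' (after the try/except). Output: YEM

Answer: YEM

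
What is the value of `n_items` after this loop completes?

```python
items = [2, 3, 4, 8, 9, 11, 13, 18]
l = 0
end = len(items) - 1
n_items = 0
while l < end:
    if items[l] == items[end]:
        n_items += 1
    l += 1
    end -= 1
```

Count matching pairs from ends
`n_items` takes the values: 0

Answer: 0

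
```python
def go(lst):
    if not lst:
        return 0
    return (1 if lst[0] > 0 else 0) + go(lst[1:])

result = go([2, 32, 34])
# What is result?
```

Count of positive elements in [2, 32, 34] = 3

Answer: 3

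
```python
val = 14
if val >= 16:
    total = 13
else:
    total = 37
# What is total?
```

Trace:
`val = 14` → val = 14
`if val >= 16: ...` → val >= 16 is False, take else branch → total = 37
So total = 37

Answer: 37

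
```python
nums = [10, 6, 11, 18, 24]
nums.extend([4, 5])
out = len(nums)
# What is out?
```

Trace:
`nums = [10, 6, 11, 18, 24]` → nums = [10, 6, 11, 18, 24]
`nums.extend([4, 5])` → nums = [10, 6, 11, 18, 24, 4, 5]
`out = len(nums)` → out = 7
So out = 7

Answer: 7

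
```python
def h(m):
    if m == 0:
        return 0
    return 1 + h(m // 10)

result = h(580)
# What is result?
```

Count of digits of 580: 3

Answer: 3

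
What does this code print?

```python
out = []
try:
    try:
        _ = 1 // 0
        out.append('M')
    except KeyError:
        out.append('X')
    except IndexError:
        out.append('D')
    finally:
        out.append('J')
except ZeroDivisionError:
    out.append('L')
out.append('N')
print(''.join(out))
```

Execution trace: 'J' (finally) → 'L' (outer except ZeroDivisionError) → 'N' (after the try/except). Output: JLN

Answer: JLN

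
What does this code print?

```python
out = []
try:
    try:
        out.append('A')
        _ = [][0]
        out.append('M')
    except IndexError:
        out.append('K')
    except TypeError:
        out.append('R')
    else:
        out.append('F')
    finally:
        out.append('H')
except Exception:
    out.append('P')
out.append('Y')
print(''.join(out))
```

Execution trace: 'A' (inner try body) → 'K' (inner except IndexError) → 'H' (inner finally) → 'Y' (after the try/except). Output: AKHY

Answer: AKHY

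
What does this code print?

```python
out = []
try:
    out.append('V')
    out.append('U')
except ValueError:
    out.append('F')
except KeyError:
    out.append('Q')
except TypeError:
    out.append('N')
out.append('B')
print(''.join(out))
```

Execution trace: 'V' (try body) → 'U' (try body, no exception) → 'B' (after the try/except). Output: VUB

Answer: VUB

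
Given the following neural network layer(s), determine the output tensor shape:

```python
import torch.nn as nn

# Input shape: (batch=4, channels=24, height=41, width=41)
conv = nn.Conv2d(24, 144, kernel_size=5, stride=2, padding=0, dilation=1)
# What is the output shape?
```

Input: (4, 24, 41, 41) -> Output: (4, 144, 19, 19)

Answer: (4, 144, 19, 19)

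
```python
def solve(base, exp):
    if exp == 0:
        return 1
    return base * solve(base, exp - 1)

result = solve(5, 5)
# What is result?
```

solve(5, 5) = 5 * 5 * 5 * 5 * 5 = 3125

Answer: 3125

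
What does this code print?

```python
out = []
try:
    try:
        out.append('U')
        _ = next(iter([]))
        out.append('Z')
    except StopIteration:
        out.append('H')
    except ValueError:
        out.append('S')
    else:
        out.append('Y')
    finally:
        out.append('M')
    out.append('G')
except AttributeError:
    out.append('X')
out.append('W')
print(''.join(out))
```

Execution trace: 'U' (inner try body) → 'H' (inner except StopIteration) → 'M' (inner finally) → 'G' (try body, no exception) → 'W' (after the try/except). Output: UHMGW

Answer: UHMGW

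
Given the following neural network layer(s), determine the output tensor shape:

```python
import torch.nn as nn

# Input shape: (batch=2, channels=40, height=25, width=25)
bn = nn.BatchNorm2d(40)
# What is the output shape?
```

Input: (2, 40, 25, 25) -> Output: (2, 40, 25, 25)

Answer: (2, 40, 25, 25)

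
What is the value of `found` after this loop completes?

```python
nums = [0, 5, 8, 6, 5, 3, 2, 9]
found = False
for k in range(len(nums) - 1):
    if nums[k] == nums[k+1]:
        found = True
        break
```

Check consecutive duplicates in [0, 5, 8, 6, 5, 3, 2, 9]
`found` takes the values: False

Answer: False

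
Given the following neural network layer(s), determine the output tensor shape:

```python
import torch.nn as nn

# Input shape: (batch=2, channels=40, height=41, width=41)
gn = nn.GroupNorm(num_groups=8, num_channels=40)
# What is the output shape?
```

Input: (2, 40, 41, 41) -> Output: (2, 40, 41, 41)

Answer: (2, 40, 41, 41)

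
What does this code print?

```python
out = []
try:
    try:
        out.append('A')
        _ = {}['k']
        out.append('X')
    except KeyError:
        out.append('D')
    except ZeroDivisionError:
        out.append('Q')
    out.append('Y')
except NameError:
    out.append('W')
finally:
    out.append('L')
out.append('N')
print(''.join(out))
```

Execution trace: 'A' (inner try body) → 'D' (inner except KeyError) → 'Y' (try body, no exception) → 'L' (finally) → 'N' (after the try/except). Output: ADYLN

Answer: ADYLN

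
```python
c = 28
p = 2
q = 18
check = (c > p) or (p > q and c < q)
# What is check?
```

Trace:
`c = 28` → c = 28
`p = 2` → p = 2
`q = 18` → q = 18
`check = (c > p) or (p > q and c < q)` → check = True
So check = True

Answer: True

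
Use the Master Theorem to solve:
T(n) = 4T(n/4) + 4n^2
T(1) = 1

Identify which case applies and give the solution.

a=4, b=4, f(n)=4n^2. log_4(4) = 1. Since c=2 > 1 and the regularity condition holds (4(n/4)^2 = (4/4^2)n^2 with 4/4^2 < 1), Case 3 applies: T(n) = Θ(f(n)) = O(n^2).

Answer: O(n^2) - Case 3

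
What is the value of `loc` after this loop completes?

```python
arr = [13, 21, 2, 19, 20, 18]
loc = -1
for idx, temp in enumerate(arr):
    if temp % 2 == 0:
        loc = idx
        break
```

First even number index in [13, 21, 2, 19, 20, 18]
`loc` takes the values: -1 → 2

Answer: 2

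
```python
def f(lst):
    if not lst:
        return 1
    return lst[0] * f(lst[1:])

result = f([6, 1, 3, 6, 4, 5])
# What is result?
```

Product over [6, 1, 3, 6, 4, 5] = 6 * 1 * 3 * 6 * 4 * 5 = 2160

Answer: 2160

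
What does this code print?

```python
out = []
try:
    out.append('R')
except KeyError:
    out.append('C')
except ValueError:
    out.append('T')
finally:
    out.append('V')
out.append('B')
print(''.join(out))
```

Execution trace: 'R' (try body, no exception) → 'V' (finally) → 'B' (after the try/except). Output: RVB

Answer: RVB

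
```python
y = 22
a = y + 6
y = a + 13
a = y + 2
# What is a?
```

Trace:
`y = 22` → y = 22
`a = y + 6` → a = 28
`y = a + 13` → y = 41
`a = y + 2` → a = 43
So a = 43

Answer: 43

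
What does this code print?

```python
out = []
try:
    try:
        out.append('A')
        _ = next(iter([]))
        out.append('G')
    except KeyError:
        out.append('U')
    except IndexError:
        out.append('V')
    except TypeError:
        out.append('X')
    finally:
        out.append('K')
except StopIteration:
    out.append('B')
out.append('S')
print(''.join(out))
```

Execution trace: 'A' (try body) → 'K' (finally) → 'B' (outer except StopIteration) → 'S' (after the try/except). Output: AKBS

Answer: AKBS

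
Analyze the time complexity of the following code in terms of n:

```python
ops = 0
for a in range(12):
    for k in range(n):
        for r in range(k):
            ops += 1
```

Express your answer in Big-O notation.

Each loop level contributes: 1 × n × n. Multiplying the contributions gives O(n^2).

Answer: O(n^2)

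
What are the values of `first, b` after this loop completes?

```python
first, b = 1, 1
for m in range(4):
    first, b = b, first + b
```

Fibonacci: after 4 iterations
`first, b` takes the values: (1, 1) → (1, 2) → (2, 3) → (3, 5) → (5, 8)

Answer: 5, 8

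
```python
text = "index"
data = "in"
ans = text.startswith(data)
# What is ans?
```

Trace:
`text = "index"` → text = 'index'
`data = "in"` → data = 'in'
`ans = text.startswith(data)` → ans = True
So ans = True

Answer: True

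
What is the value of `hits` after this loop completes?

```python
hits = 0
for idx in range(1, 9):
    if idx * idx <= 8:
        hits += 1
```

Count numbers where idx² ≤ 8
`hits` takes the values: 0 → 1 → 2

Answer: 2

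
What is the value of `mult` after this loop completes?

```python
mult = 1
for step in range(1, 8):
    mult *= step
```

7! = 5040
`mult` takes the values: 1 → 2 → 6 → 24 → 120 → 720 → 5040

Answer: 5040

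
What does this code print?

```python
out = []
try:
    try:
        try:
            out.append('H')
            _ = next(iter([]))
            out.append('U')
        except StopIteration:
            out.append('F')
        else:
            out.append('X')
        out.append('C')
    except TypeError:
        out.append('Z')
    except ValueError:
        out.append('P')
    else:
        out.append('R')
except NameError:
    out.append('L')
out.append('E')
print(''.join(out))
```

Execution trace: 'H' (inner try body) → 'F' (inner except StopIteration) → 'C' (try body, no exception) → 'R' (else) → 'E' (after the try/except). Output: HFCRE

Answer: HFCRE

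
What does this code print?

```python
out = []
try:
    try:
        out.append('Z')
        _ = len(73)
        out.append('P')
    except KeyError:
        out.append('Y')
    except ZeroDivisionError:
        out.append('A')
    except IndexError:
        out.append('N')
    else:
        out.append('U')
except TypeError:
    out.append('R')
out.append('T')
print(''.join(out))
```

Execution trace: 'Z' (try body) → 'R' (outer except TypeError) → 'T' (after the try/except). Output: ZRT

Answer: ZRT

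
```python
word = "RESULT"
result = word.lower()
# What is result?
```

Trace:
`word = "RESULT"` → word = 'RESULT'
`result = word.lower()` → result = 'result'
So result = 'result'

Answer: 'result'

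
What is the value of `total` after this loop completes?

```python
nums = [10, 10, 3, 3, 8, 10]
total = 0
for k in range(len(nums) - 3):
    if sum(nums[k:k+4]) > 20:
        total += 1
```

Count windows with sum > 20
`total` takes the values: 0 → 1 → 2 → 3

Answer: 3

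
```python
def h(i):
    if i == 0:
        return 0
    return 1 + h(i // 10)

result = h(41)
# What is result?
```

Count of digits of 41: 2

Answer: 2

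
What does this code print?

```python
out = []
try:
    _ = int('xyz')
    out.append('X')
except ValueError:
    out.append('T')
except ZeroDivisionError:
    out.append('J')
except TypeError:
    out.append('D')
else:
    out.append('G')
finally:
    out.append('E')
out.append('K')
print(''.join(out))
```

Execution trace: 'T' (except ValueError) → 'E' (finally) → 'K' (after the try/except). Output: TEK

Answer: TEK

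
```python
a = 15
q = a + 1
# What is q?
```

Trace:
`a = 15` → a = 15
`q = a + 1` → q = 16
So q = 16

Answer: 16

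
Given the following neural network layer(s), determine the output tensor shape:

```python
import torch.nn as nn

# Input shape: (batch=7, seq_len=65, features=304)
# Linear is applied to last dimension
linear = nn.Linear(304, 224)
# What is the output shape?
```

Input: (7, 65, 304) -> Output: (7, 65, 224)

Answer: (7, 65, 224)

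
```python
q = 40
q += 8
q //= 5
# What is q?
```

Trace:
`q = 40` → q = 40
`q += 8` → q = 48
`q //= 5` → q = 9
So q = 9

Answer: 9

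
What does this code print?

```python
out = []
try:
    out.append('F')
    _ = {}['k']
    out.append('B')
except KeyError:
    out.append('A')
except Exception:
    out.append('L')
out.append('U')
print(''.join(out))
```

Execution trace: 'F' (try body) → 'A' (except KeyError) → 'U' (after the try/except). Output: FAU

Answer: FAU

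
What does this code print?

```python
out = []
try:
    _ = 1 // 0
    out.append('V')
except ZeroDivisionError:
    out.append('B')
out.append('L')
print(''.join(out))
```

Execution trace: 'B' (except ZeroDivisionError) → 'L' (after the try/except). Output: BL

Answer: BL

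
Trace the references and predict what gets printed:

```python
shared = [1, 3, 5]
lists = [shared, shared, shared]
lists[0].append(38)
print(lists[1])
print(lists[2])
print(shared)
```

Key concept: list of same reference.
Step by step:
`shared = [1, 3, 5]` → shared = [1, 3, 5]
`lists = [shared, shared, shared]` → lists = [[1, 3, 5], [1, 3, 5], [1, 3, 5]]
`lists[0].append(38)` → shared = [1, 3, 5, 38]; lists = [[1, 3, 5, 38], [1, 3, 5, 38], [1, 3, 5, 38]]
`print(lists[1])` → prints [1, 3, 5, 38]
`print(lists[2])` → prints [1, 3, 5, 38]
`print(shared)` → prints [1, 3, 5, 38]

Answer:
[1, 3, 5, 38]
[1, 3, 5, 38]
[1, 3, 5, 38]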